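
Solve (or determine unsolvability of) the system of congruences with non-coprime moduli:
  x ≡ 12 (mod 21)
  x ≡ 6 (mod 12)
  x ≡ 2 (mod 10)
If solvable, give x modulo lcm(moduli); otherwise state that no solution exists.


Moduli 21, 12, 10 are not pairwise coprime, so CRT works modulo lcm(m_i) when all pairwise compatibility conditions hold.
Pairwise compatibility: gcd(m_i, m_j) must divide a_i - a_j for every pair.
Merge one congruence at a time:
  Start: x ≡ 12 (mod 21).
  Combine with x ≡ 6 (mod 12): gcd(21, 12) = 3; 6 - 12 = -6, which IS divisible by 3, so compatible.
    Write x = 12 + 21·t and substitute into x ≡ 6 (mod 12): 21·t ≡ 6 − 12 = -6 (mod 12).
    Divide the congruence (and modulus) by g = 3: 7·t ≡ -2 (mod 4).
    Reduce coefficients mod 4: 3·t ≡ 2 (mod 4).
    The inverse of 3 mod 4 is 3 (since 3·3 = 9 = 2·4 + 1), so t ≡ 3·2 = 6 ≡ 2 (mod 4).
    Then x = 12 + 21·2 = 54, valid modulo lcm(21, 12) = 84: x ≡ 54 (mod 84).
  Combine with x ≡ 2 (mod 10): gcd(84, 10) = 2; 2 - 54 = -52, which IS divisible by 2, so compatible.
    Write x = 54 + 84·t and substitute into x ≡ 2 (mod 10): 84·t ≡ 2 − 54 = -52 (mod 10).
    Divide the congruence (and modulus) by g = 2: 42·t ≡ -26 (mod 5).
    Reduce coefficients mod 5: 2·t ≡ 4 (mod 5).
    The inverse of 2 mod 5 is 3 (since 2·3 = 6 = 1·5 + 1), so t ≡ 3·4 = 12 ≡ 2 (mod 5).
    Then x = 54 + 84·2 = 222, valid modulo lcm(84, 10) = 420: x ≡ 222 (mod 420).
Verify: 222 mod 21 = 12, 222 mod 12 = 6, 222 mod 10 = 2.

x ≡ 222 (mod 420).


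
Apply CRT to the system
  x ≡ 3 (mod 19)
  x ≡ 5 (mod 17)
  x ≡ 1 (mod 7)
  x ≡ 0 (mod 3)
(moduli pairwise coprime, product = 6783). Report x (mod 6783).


Product of moduli M = 19 · 17 · 7 · 3 = 6783.
Merge one congruence at a time:
  Start: x ≡ 3 (mod 19).
  Combine with x ≡ 5 (mod 17); new modulus lcm = 323.
    Write x = 3 + 19·t and substitute into x ≡ 5 (mod 17): 19·t ≡ 5 − 3 = 2 (mod 17).
    Reduce coefficients mod 17: 2·t ≡ 2 (mod 17).
    The inverse of 2 mod 17 is 9 (since 2·9 = 18 = 1·17 + 1), so t ≡ 9·2 = 18 ≡ 1 (mod 17).
    Then x = 3 + 19·1 = 22, valid modulo lcm(19, 17) = 323: x ≡ 22 (mod 323).
  Combine with x ≡ 1 (mod 7); new modulus lcm = 2261.
    Write x = 22 + 323·t and substitute into x ≡ 1 (mod 7): 323·t ≡ 1 − 22 = -21 (mod 7).
    Reduce coefficients mod 7: 1·t ≡ 0 (mod 7).
    So t ≡ 0 (mod 7).
    Then x = 22 + 323·0 = 22, valid modulo lcm(323, 7) = 2261: x ≡ 22 (mod 2261).
  Combine with x ≡ 0 (mod 3); new modulus lcm = 6783.
    Write x = 22 + 2261·t and substitute into x ≡ 0 (mod 3): 2261·t ≡ 0 − 22 = -22 (mod 3).
    Reduce coefficients mod 3: 2·t ≡ 2 (mod 3).
    The inverse of 2 mod 3 is 2 (since 2·2 = 4 = 1·3 + 1), so t ≡ 2·2 = 4 ≡ 1 (mod 3).
    Then x = 22 + 2261·1 = 2283, valid modulo lcm(2261, 3) = 6783: x ≡ 2283 (mod 6783).
Verify against each original: 2283 mod 19 = 3, 2283 mod 17 = 5, 2283 mod 7 = 1, 2283 mod 3 = 0.

x ≡ 2283 (mod 6783).


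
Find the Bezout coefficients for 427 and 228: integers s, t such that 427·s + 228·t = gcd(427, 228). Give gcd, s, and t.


Euclidean algorithm on (427, 228) — divide until remainder is 0:
  427 = 1 · 228 + 199
  228 = 1 · 199 + 29
  199 = 6 · 29 + 25
  29 = 1 · 25 + 4
  25 = 6 · 4 + 1
  4 = 4 · 1 + 0
gcd(427, 228) = 1.
Track Bezout coefficients alongside the remainders: start with r₀ = 427 = a·1 + b·0 (s = 1, t = 0) and r₁ = 228 = a·0 + b·1 (s = 0, t = 1); each new remainder r_{k+1} = r_{k-1} − q_k·r_k inherits s_{k+1} = s_{k-1} − q_k·s_k, t_{k+1} = t_{k-1} − q_k·t_k, so r_k = a·s_k + b·t_k at every step:
  q = 1: r = 199, s = 1 − 1·0 = 1, t = 0 − 1·1 = -1  (check: 427·1 + 228·(-1) = 199)
  q = 1: r = 29, s = 0 − 1·1 = -1, t = 1 − 1·(-1) = 2  (check: 427·(-1) + 228·2 = 29)
  q = 6: r = 25, s = 1 − 6·(-1) = 7, t = -1 − 6·2 = -13  (check: 427·7 + 228·(-13) = 25)
  q = 1: r = 4, s = -1 − 1·7 = -8, t = 2 − 1·(-13) = 15  (check: 427·(-8) + 228·15 = 4)
  q = 6: r = 1, s = 7 − 6·(-8) = 55, t = -13 − 6·15 = -103  (check: 427·55 + 228·(-103) = 1)
The row with r = 1 (the gcd) gives the Bezout coefficients s = 55, t = -103.
Result: 427 · (55) + 228 · (-103) = 1.

gcd(427, 228) = 1; s = 55, t = -103 (check: 427·55 + 228·(-103) = 1).


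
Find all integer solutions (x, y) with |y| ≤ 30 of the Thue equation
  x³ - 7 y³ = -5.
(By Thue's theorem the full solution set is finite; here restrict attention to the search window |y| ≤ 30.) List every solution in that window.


The equation is x³ - 7y³ = -5. For fixed y, x³ = 7·y³ − 5, so a solution requires the RHS to be a perfect cube.
Strategy: iterate y from -30 to 30, compute RHS = 7·y³ − 5, and check whether it is a (positive or negative) perfect cube.
Check small values of y:
  y = 0: RHS = -5 is not a perfect cube.
  y = 1: RHS = 2 is not a perfect cube.
  y = -1: RHS = -12 is not a perfect cube.
  y = 2: RHS = 51 is not a perfect cube.
  y = -2: RHS = -61 is not a perfect cube.
  y = 3: RHS = 184 is not a perfect cube.
  y = -3: RHS = -194 is not a perfect cube.
Continuing the search up to |y| = 30 finds no solutions either.
No (x, y) in the scanned range satisfies the equation.

No integer solutions with |y| ≤ 30.


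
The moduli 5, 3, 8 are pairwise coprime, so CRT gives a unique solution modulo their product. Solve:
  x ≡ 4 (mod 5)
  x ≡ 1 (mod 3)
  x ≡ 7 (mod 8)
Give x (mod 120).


Moduli 5, 3, 8 are pairwise coprime; by CRT there is a unique solution modulo M = 5 · 3 · 8 = 120.
Solve pairwise, accumulating the modulus:
  Start with x ≡ 4 (mod 5).
  Combine with x ≡ 1 (mod 3): since gcd(5, 3) = 1, we get a unique residue mod 15.
    Write x = 4 + 5·t and substitute into x ≡ 1 (mod 3): 5·t ≡ 1 − 4 = -3 (mod 3).
    Reduce coefficients mod 3: 2·t ≡ 0 (mod 3).
    The inverse of 2 mod 3 is 2 (since 2·2 = 4 = 1·3 + 1), so t ≡ 2·0 = 0 ≡ 0 (mod 3).
    Then x = 4 + 5·0 = 4, valid modulo lcm(5, 3) = 15: x ≡ 4 (mod 15).
  Combine with x ≡ 7 (mod 8): since gcd(15, 8) = 1, we get a unique residue mod 120.
    Write x = 4 + 15·t and substitute into x ≡ 7 (mod 8): 15·t ≡ 7 − 4 = 3 (mod 8).
    Reduce coefficients mod 8: 7·t ≡ 3 (mod 8).
    The inverse of 7 mod 8 is 7 (since 7·7 = 49 = 6·8 + 1), so t ≡ 7·3 = 21 ≡ 5 (mod 8).
    Then x = 4 + 15·5 = 79, valid modulo lcm(15, 8) = 120: x ≡ 79 (mod 120).
Verify: 79 mod 5 = 4 ✓, 79 mod 3 = 1 ✓, 79 mod 8 = 7 ✓.

x ≡ 79 (mod 120).


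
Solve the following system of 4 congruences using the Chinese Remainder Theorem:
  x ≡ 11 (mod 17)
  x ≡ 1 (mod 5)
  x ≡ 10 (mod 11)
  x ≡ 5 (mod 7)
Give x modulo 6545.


Product of moduli M = 17 · 5 · 11 · 7 = 6545.
Merge one congruence at a time:
  Start: x ≡ 11 (mod 17).
  Combine with x ≡ 1 (mod 5); new modulus lcm = 85.
    Write x = 11 + 17·t and substitute into x ≡ 1 (mod 5): 17·t ≡ 1 − 11 = -10 (mod 5).
    Reduce coefficients mod 5: 2·t ≡ 0 (mod 5).
    The inverse of 2 mod 5 is 3 (since 2·3 = 6 = 1·5 + 1), so t ≡ 3·0 = 0 ≡ 0 (mod 5).
    Then x = 11 + 17·0 = 11, valid modulo lcm(17, 5) = 85: x ≡ 11 (mod 85).
  Combine with x ≡ 10 (mod 11); new modulus lcm = 935.
    Write x = 11 + 85·t and substitute into x ≡ 10 (mod 11): 85·t ≡ 10 − 11 = -1 (mod 11).
    Reduce coefficients mod 11: 8·t ≡ 10 (mod 11).
    The inverse of 8 mod 11 is 7 (since 8·7 = 56 = 5·11 + 1), so t ≡ 7·10 = 70 ≡ 4 (mod 11).
    Then x = 11 + 85·4 = 351, valid modulo lcm(85, 11) = 935: x ≡ 351 (mod 935).
  Combine with x ≡ 5 (mod 7); new modulus lcm = 6545.
    Write x = 351 + 935·t and substitute into x ≡ 5 (mod 7): 935·t ≡ 5 − 351 = -346 (mod 7).
    Reduce coefficients mod 7: 4·t ≡ 4 (mod 7).
    The inverse of 4 mod 7 is 2 (since 4·2 = 8 = 1·7 + 1), so t ≡ 2·4 = 8 ≡ 1 (mod 7).
    Then x = 351 + 935·1 = 1286, valid modulo lcm(935, 7) = 6545: x ≡ 1286 (mod 6545).
Verify against each original: 1286 mod 17 = 11, 1286 mod 5 = 1, 1286 mod 11 = 10, 1286 mod 7 = 5.

x ≡ 1286 (mod 6545).


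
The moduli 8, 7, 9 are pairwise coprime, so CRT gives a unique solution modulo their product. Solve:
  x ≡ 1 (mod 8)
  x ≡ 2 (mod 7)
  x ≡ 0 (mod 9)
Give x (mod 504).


Moduli 8, 7, 9 are pairwise coprime; by CRT there is a unique solution modulo M = 8 · 7 · 9 = 504.
Solve pairwise, accumulating the modulus:
  Start with x ≡ 1 (mod 8).
  Combine with x ≡ 2 (mod 7): since gcd(8, 7) = 1, we get a unique residue mod 56.
    Write x = 1 + 8·t and substitute into x ≡ 2 (mod 7): 8·t ≡ 2 − 1 = 1 (mod 7).
    Reduce coefficients mod 7: 1·t ≡ 1 (mod 7).
    So t ≡ 1 (mod 7).
    Then x = 1 + 8·1 = 9, valid modulo lcm(8, 7) = 56: x ≡ 9 (mod 56).
  Combine with x ≡ 0 (mod 9): since gcd(56, 9) = 1, we get a unique residue mod 504.
    Write x = 9 + 56·t and substitute into x ≡ 0 (mod 9): 56·t ≡ 0 − 9 = -9 (mod 9).
    Reduce coefficients mod 9: 2·t ≡ 0 (mod 9).
    The inverse of 2 mod 9 is 5 (since 2·5 = 10 = 1·9 + 1), so t ≡ 5·0 = 0 ≡ 0 (mod 9).
    Then x = 9 + 56·0 = 9, valid modulo lcm(56, 9) = 504: x ≡ 9 (mod 504).
Verify: 9 mod 8 = 1 ✓, 9 mod 7 = 2 ✓, 9 mod 9 = 0 ✓.

x ≡ 9 (mod 504).


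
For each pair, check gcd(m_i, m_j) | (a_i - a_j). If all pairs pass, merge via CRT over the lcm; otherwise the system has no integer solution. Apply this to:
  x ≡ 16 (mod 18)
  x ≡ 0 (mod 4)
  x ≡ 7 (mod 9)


Moduli 18, 4, 9 are not pairwise coprime, so CRT works modulo lcm(m_i) when all pairwise compatibility conditions hold.
Pairwise compatibility: gcd(m_i, m_j) must divide a_i - a_j for every pair.
Merge one congruence at a time:
  Start: x ≡ 16 (mod 18).
  Combine with x ≡ 0 (mod 4): gcd(18, 4) = 2; 0 - 16 = -16, which IS divisible by 2, so compatible.
    Write x = 16 + 18·t and substitute into x ≡ 0 (mod 4): 18·t ≡ 0 − 16 = -16 (mod 4).
    Divide the congruence (and modulus) by g = 2: 9·t ≡ -8 (mod 2).
    Reduce coefficients mod 2: 1·t ≡ 0 (mod 2).
    So t ≡ 0 (mod 2).
    Then x = 16 + 18·0 = 16, valid modulo lcm(18, 4) = 36: x ≡ 16 (mod 36).
  Combine with x ≡ 7 (mod 9): gcd(36, 9) = 9; 7 - 16 = -9, which IS divisible by 9, so compatible.
    Write x = 16 + 36·t and substitute into x ≡ 7 (mod 9): 36·t ≡ 7 − 16 = -9 (mod 9).
    Divide the congruence (and modulus) by g = 9: 4·t ≡ -1 (mod 1).
    Modulo 1 every t works; take t = 0.
    Then x = 16 + 36·0 = 16, valid modulo lcm(36, 9) = 36: x ≡ 16 (mod 36).
Verify: 16 mod 18 = 16, 16 mod 4 = 0, 16 mod 9 = 7.

x ≡ 16 (mod 36).


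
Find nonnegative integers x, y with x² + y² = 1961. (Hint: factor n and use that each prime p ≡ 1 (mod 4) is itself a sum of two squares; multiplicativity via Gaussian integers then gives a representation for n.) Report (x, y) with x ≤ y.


Step 1: Factor n = 1961 = 37 · 53.
Step 2: Check the mod-4 condition on each prime factor: 37 ≡ 1 (mod 4), exponent 1; 53 ≡ 1 (mod 4), exponent 1.
All primes ≡ 3 (mod 4) appear to even exponent (or don't appear), so by the two-squares theorem n IS expressible as a sum of two squares.
Step 3: Build a representation. Here n = 37 · 53 is a product of primes ≡ 1 (mod 4). Each prime p ≡ 1 (mod 4) is itself a sum of two squares; find a² by testing p − a² for a perfect square:
  37: 37 − 1² = 36 = 6² ⇒ 37 = 1² + 6².
  53: 53 − 1² = 52, 53 − 2² = 49 = 7² ⇒ 53 = 2² + 7².
  Combine using the Brahmagupta–Fibonacci identity (a² + b²)(c² + d²) = (ac − bd)² + (ad + bc)² = (ac + bd)² + (ad − bc)²:
  37 · 53 = 1961: from (1² + 6²)(2² + 7²), take (1·2 − 6·7, 1·7 + 6·2) = (2 − 42, 7 + 12) = (-40, 19); dropping signs (only squares matter) gives (40, 19); check 40² + 19² = 1600 + 361 = 1961 ✓.
Step 4: Order so x ≤ y and verify: 19² + 40² = 361 + 1600 = 1961 = n. ✓

n = 1961 = 19² + 40² (one valid representation with x ≤ y).


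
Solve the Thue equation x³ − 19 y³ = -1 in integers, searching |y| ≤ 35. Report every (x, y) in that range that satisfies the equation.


The equation is x³ - 19y³ = -1. For fixed y, x³ = 19·y³ − 1, so a solution requires the RHS to be a perfect cube.
Strategy: iterate y from -35 to 35, compute RHS = 19·y³ − 1, and check whether it is a (positive or negative) perfect cube.
Check small values of y:
  y = 0: RHS = -1 = (-1)³ ⇒ x = -1 works.
  y = 1: RHS = 18 is not a perfect cube.
  y = -1: RHS = -20 is not a perfect cube.
  y = 2: RHS = 151 is not a perfect cube.
  y = -2: RHS = -153 is not a perfect cube.
  y = 3: RHS = 512 = (8)³ ⇒ x = 8 works.
  y = -3: RHS = -514 is not a perfect cube.
Continuing the search up to |y| = 35 finds no further solutions beyond those listed.
Collected solutions: (-1, 0), (8, 3).

Solutions (with |y| ≤ 35): (-1, 0), (8, 3).


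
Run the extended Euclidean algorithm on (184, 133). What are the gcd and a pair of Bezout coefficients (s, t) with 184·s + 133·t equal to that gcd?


Euclidean algorithm on (184, 133) — divide until remainder is 0:
  184 = 1 · 133 + 51
  133 = 2 · 51 + 31
  51 = 1 · 31 + 20
  31 = 1 · 20 + 11
  20 = 1 · 11 + 9
  11 = 1 · 9 + 2
  9 = 4 · 2 + 1
  2 = 2 · 1 + 0
gcd(184, 133) = 1.
Track Bezout coefficients alongside the remainders: start with r₀ = 184 = a·1 + b·0 (s = 1, t = 0) and r₁ = 133 = a·0 + b·1 (s = 0, t = 1); each new remainder r_{k+1} = r_{k-1} − q_k·r_k inherits s_{k+1} = s_{k-1} − q_k·s_k, t_{k+1} = t_{k-1} − q_k·t_k, so r_k = a·s_k + b·t_k at every step:
  q = 1: r = 51, s = 1 − 1·0 = 1, t = 0 − 1·1 = -1  (check: 184·1 + 133·(-1) = 51)
  q = 2: r = 31, s = 0 − 2·1 = -2, t = 1 − 2·(-1) = 3  (check: 184·(-2) + 133·3 = 31)
  q = 1: r = 20, s = 1 − 1·(-2) = 3, t = -1 − 1·3 = -4  (check: 184·3 + 133·(-4) = 20)
  q = 1: r = 11, s = -2 − 1·3 = -5, t = 3 − 1·(-4) = 7  (check: 184·(-5) + 133·7 = 11)
  q = 1: r = 9, s = 3 − 1·(-5) = 8, t = -4 − 1·7 = -11  (check: 184·8 + 133·(-11) = 9)
  q = 1: r = 2, s = -5 − 1·8 = -13, t = 7 − 1·(-11) = 18  (check: 184·(-13) + 133·18 = 2)
  q = 4: r = 1, s = 8 − 4·(-13) = 60, t = -11 − 4·18 = -83  (check: 184·60 + 133·(-83) = 1)
The row with r = 1 (the gcd) gives the Bezout coefficients s = 60, t = -83.
Result: 184 · (60) + 133 · (-83) = 1.

gcd(184, 133) = 1; s = 60, t = -83 (check: 184·60 + 133·(-83) = 1).


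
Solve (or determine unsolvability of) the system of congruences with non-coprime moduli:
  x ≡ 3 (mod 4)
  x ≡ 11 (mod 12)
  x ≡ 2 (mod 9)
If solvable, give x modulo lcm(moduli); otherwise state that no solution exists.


Moduli 4, 12, 9 are not pairwise coprime, so CRT works modulo lcm(m_i) when all pairwise compatibility conditions hold.
Pairwise compatibility: gcd(m_i, m_j) must divide a_i - a_j for every pair.
Merge one congruence at a time:
  Start: x ≡ 3 (mod 4).
  Combine with x ≡ 11 (mod 12): gcd(4, 12) = 4; 11 - 3 = 8, which IS divisible by 4, so compatible.
    Write x = 3 + 4·t and substitute into x ≡ 11 (mod 12): 4·t ≡ 11 − 3 = 8 (mod 12).
    Divide the congruence (and modulus) by g = 4: 1·t ≡ 2 (mod 3).
    So t ≡ 2 (mod 3).
    Then x = 3 + 4·2 = 11, valid modulo lcm(4, 12) = 12: x ≡ 11 (mod 12).
  Combine with x ≡ 2 (mod 9): gcd(12, 9) = 3; 2 - 11 = -9, which IS divisible by 3, so compatible.
    Write x = 11 + 12·t and substitute into x ≡ 2 (mod 9): 12·t ≡ 2 − 11 = -9 (mod 9).
    Divide the congruence (and modulus) by g = 3: 4·t ≡ -3 (mod 3).
    Reduce coefficients mod 3: 1·t ≡ 0 (mod 3).
    So t ≡ 0 (mod 3).
    Then x = 11 + 12·0 = 11, valid modulo lcm(12, 9) = 36: x ≡ 11 (mod 36).
Verify: 11 mod 4 = 3, 11 mod 12 = 11, 11 mod 9 = 2.

x ≡ 11 (mod 36).


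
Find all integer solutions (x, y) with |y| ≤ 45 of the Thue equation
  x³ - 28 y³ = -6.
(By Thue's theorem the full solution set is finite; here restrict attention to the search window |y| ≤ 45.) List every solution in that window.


The equation is x³ - 28y³ = -6. For fixed y, x³ = 28·y³ − 6, so a solution requires the RHS to be a perfect cube.
Strategy: iterate y from -45 to 45, compute RHS = 28·y³ − 6, and check whether it is a (positive or negative) perfect cube.
Check small values of y:
  y = 0: RHS = -6 is not a perfect cube.
  y = 1: RHS = 22 is not a perfect cube.
  y = -1: RHS = -34 is not a perfect cube.
  y = 2: RHS = 218 is not a perfect cube.
  y = -2: RHS = -230 is not a perfect cube.
  y = 3: RHS = 750 is not a perfect cube.
  y = -3: RHS = -762 is not a perfect cube.
Continuing the search up to |y| = 45 finds no solutions either.
No (x, y) in the scanned range satisfies the equation.

No integer solutions with |y| ≤ 45.


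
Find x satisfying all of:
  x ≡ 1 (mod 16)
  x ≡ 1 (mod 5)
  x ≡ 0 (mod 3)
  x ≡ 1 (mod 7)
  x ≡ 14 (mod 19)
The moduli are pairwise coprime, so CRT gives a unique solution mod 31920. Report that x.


Product of moduli M = 16 · 5 · 3 · 7 · 19 = 31920.
Merge one congruence at a time:
  Start: x ≡ 1 (mod 16).
  Combine with x ≡ 1 (mod 5); new modulus lcm = 80.
    Write x = 1 + 16·t and substitute into x ≡ 1 (mod 5): 16·t ≡ 1 − 1 = 0 (mod 5).
    Reduce coefficients mod 5: 1·t ≡ 0 (mod 5).
    So t ≡ 0 (mod 5).
    Then x = 1 + 16·0 = 1, valid modulo lcm(16, 5) = 80: x ≡ 1 (mod 80).
  Combine with x ≡ 0 (mod 3); new modulus lcm = 240.
    Write x = 1 + 80·t and substitute into x ≡ 0 (mod 3): 80·t ≡ 0 − 1 = -1 (mod 3).
    Reduce coefficients mod 3: 2·t ≡ 2 (mod 3).
    The inverse of 2 mod 3 is 2 (since 2·2 = 4 = 1·3 + 1), so t ≡ 2·2 = 4 ≡ 1 (mod 3).
    Then x = 1 + 80·1 = 81, valid modulo lcm(80, 3) = 240: x ≡ 81 (mod 240).
  Combine with x ≡ 1 (mod 7); new modulus lcm = 1680.
    Write x = 81 + 240·t and substitute into x ≡ 1 (mod 7): 240·t ≡ 1 − 81 = -80 (mod 7).
    Reduce coefficients mod 7: 2·t ≡ 4 (mod 7).
    The inverse of 2 mod 7 is 4 (since 2·4 = 8 = 1·7 + 1), so t ≡ 4·4 = 16 ≡ 2 (mod 7).
    Then x = 81 + 240·2 = 561, valid modulo lcm(240, 7) = 1680: x ≡ 561 (mod 1680).
  Combine with x ≡ 14 (mod 19); new modulus lcm = 31920.
    Write x = 561 + 1680·t and substitute into x ≡ 14 (mod 19): 1680·t ≡ 14 − 561 = -547 (mod 19).
    Reduce coefficients mod 19: 8·t ≡ 4 (mod 19).
    The inverse of 8 mod 19 is 12 (since 8·12 = 96 = 5·19 + 1), so t ≡ 12·4 = 48 ≡ 10 (mod 19).
    Then x = 561 + 1680·10 = 17361, valid modulo lcm(1680, 19) = 31920: x ≡ 17361 (mod 31920).
Verify against each original: 17361 mod 16 = 1, 17361 mod 5 = 1, 17361 mod 3 = 0, 17361 mod 7 = 1, 17361 mod 19 = 14.

x ≡ 17361 (mod 31920).


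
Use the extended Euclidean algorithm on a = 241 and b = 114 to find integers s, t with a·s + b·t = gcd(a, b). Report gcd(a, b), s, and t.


Euclidean algorithm on (241, 114) — divide until remainder is 0:
  241 = 2 · 114 + 13
  114 = 8 · 13 + 10
  13 = 1 · 10 + 3
  10 = 3 · 3 + 1
  3 = 3 · 1 + 0
gcd(241, 114) = 1.
Track Bezout coefficients alongside the remainders: start with r₀ = 241 = a·1 + b·0 (s = 1, t = 0) and r₁ = 114 = a·0 + b·1 (s = 0, t = 1); each new remainder r_{k+1} = r_{k-1} − q_k·r_k inherits s_{k+1} = s_{k-1} − q_k·s_k, t_{k+1} = t_{k-1} − q_k·t_k, so r_k = a·s_k + b·t_k at every step:
  q = 2: r = 13, s = 1 − 2·0 = 1, t = 0 − 2·1 = -2  (check: 241·1 + 114·(-2) = 13)
  q = 8: r = 10, s = 0 − 8·1 = -8, t = 1 − 8·(-2) = 17  (check: 241·(-8) + 114·17 = 10)
  q = 1: r = 3, s = 1 − 1·(-8) = 9, t = -2 − 1·17 = -19  (check: 241·9 + 114·(-19) = 3)
  q = 3: r = 1, s = -8 − 3·9 = -35, t = 17 − 3·(-19) = 74  (check: 241·(-35) + 114·74 = 1)
The row with r = 1 (the gcd) gives the Bezout coefficients s = -35, t = 74.
Result: 241 · (-35) + 114 · (74) = 1.

gcd(241, 114) = 1; s = -35, t = 74 (check: 241·(-35) + 114·74 = 1).


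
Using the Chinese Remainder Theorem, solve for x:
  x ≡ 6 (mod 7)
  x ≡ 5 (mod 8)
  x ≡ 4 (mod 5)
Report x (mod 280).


Moduli 7, 8, 5 are pairwise coprime; by CRT there is a unique solution modulo M = 7 · 8 · 5 = 280.
Solve pairwise, accumulating the modulus:
  Start with x ≡ 6 (mod 7).
  Combine with x ≡ 5 (mod 8): since gcd(7, 8) = 1, we get a unique residue mod 56.
    Write x = 6 + 7·t and substitute into x ≡ 5 (mod 8): 7·t ≡ 5 − 6 = -1 (mod 8).
    Reduce coefficients mod 8: 7·t ≡ 7 (mod 8).
    The inverse of 7 mod 8 is 7 (since 7·7 = 49 = 6·8 + 1), so t ≡ 7·7 = 49 ≡ 1 (mod 8).
    Then x = 6 + 7·1 = 13, valid modulo lcm(7, 8) = 56: x ≡ 13 (mod 56).
  Combine with x ≡ 4 (mod 5): since gcd(56, 5) = 1, we get a unique residue mod 280.
    Write x = 13 + 56·t and substitute into x ≡ 4 (mod 5): 56·t ≡ 4 − 13 = -9 (mod 5).
    Reduce coefficients mod 5: 1·t ≡ 1 (mod 5).
    So t ≡ 1 (mod 5).
    Then x = 13 + 56·1 = 69, valid modulo lcm(56, 5) = 280: x ≡ 69 (mod 280).
Verify: 69 mod 7 = 6 ✓, 69 mod 8 = 5 ✓, 69 mod 5 = 4 ✓.

x ≡ 69 (mod 280).


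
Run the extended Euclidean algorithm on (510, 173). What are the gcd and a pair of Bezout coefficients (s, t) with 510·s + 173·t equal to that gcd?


Euclidean algorithm on (510, 173) — divide until remainder is 0:
  510 = 2 · 173 + 164
  173 = 1 · 164 + 9
  164 = 18 · 9 + 2
  9 = 4 · 2 + 1
  2 = 2 · 1 + 0
gcd(510, 173) = 1.
Track Bezout coefficients alongside the remainders: start with r₀ = 510 = a·1 + b·0 (s = 1, t = 0) and r₁ = 173 = a·0 + b·1 (s = 0, t = 1); each new remainder r_{k+1} = r_{k-1} − q_k·r_k inherits s_{k+1} = s_{k-1} − q_k·s_k, t_{k+1} = t_{k-1} − q_k·t_k, so r_k = a·s_k + b·t_k at every step:
  q = 2: r = 164, s = 1 − 2·0 = 1, t = 0 − 2·1 = -2  (check: 510·1 + 173·(-2) = 164)
  q = 1: r = 9, s = 0 − 1·1 = -1, t = 1 − 1·(-2) = 3  (check: 510·(-1) + 173·3 = 9)
  q = 18: r = 2, s = 1 − 18·(-1) = 19, t = -2 − 18·3 = -56  (check: 510·19 + 173·(-56) = 2)
  q = 4: r = 1, s = -1 − 4·19 = -77, t = 3 − 4·(-56) = 227  (check: 510·(-77) + 173·227 = 1)
The row with r = 1 (the gcd) gives the Bezout coefficients s = -77, t = 227.
Result: 510 · (-77) + 173 · (227) = 1.

gcd(510, 173) = 1; s = -77, t = 227 (check: 510·(-77) + 173·227 = 1).


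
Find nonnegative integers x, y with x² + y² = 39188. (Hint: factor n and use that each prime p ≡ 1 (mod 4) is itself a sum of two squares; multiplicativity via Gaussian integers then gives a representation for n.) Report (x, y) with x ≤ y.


Step 1: Factor n = 39188 = 2^2 · 97 · 101.
Step 2: Check the mod-4 condition on each prime factor: 2 = 2 (special); 97 ≡ 1 (mod 4), exponent 1; 101 ≡ 1 (mod 4), exponent 1.
All primes ≡ 3 (mod 4) appear to even exponent (or don't appear), so by the two-squares theorem n IS expressible as a sum of two squares.
Step 3: Build a representation. Group n = k² · m with k = 2 and m = 97 · 101 = 9797 (a product of primes ≡ 1 (mod 4)); a representation of m scales to one of n via (k·x)² + (k·y)² = k²(x² + y²). Each prime p ≡ 1 (mod 4) is itself a sum of two squares; find a² by testing p − a² for a perfect square:
  97: 97 − 1² = 96, 97 − 2² = 93, 97 − 3² = 88, 97 − 4² = 81 = 9² ⇒ 97 = 4² + 9².
  101: 101 − 1² = 100 = 10² ⇒ 101 = 1² + 10².
  Combine using the Brahmagupta–Fibonacci identity (a² + b²)(c² + d²) = (ac − bd)² + (ad + bc)² = (ac + bd)² + (ad − bc)²:
  97 · 101 = 9797: from (4² + 9²)(1² + 10²), take (4·1 − 9·10, 4·10 + 9·1) = (4 − 90, 40 + 9) = (-86, 49); dropping signs (only squares matter) gives (86, 49); check 86² + 49² = 7396 + 2401 = 9797 ✓.
  Scale by k = 2: (2·86, 2·49) = (172, 98).
Step 4: Order so x ≤ y and verify: 98² + 172² = 9604 + 29584 = 39188 = n. ✓

n = 39188 = 98² + 172² (one valid representation with x ≤ y).


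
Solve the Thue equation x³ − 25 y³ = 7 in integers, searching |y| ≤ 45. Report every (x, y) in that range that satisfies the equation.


The equation is x³ - 25y³ = 7. For fixed y, x³ = 25·y³ + 7, so a solution requires the RHS to be a perfect cube.
Strategy: iterate y from -45 to 45, compute RHS = 25·y³ + 7, and check whether it is a (positive or negative) perfect cube.
Check small values of y:
  y = 0: RHS = 7 is not a perfect cube.
  y = 1: RHS = 32 is not a perfect cube.
  y = -1: RHS = -18 is not a perfect cube.
  y = 2: RHS = 207 is not a perfect cube.
  y = -2: RHS = -193 is not a perfect cube.
  y = 3: RHS = 682 is not a perfect cube.
  y = -3: RHS = -668 is not a perfect cube.
Continuing the search up to |y| = 45 finds no solutions either.
No (x, y) in the scanned range satisfies the equation.

No integer solutions with |y| ≤ 45.


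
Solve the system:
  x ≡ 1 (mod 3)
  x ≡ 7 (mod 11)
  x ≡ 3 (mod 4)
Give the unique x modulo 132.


Moduli 3, 11, 4 are pairwise coprime; by CRT there is a unique solution modulo M = 3 · 11 · 4 = 132.
Solve pairwise, accumulating the modulus:
  Start with x ≡ 1 (mod 3).
  Combine with x ≡ 7 (mod 11): since gcd(3, 11) = 1, we get a unique residue mod 33.
    Write x = 1 + 3·t and substitute into x ≡ 7 (mod 11): 3·t ≡ 7 − 1 = 6 (mod 11).
    The inverse of 3 mod 11 is 4 (since 3·4 = 12 = 1·11 + 1), so t ≡ 4·6 = 24 ≡ 2 (mod 11).
    Then x = 1 + 3·2 = 7, valid modulo lcm(3, 11) = 33: x ≡ 7 (mod 33).
  Combine with x ≡ 3 (mod 4): since gcd(33, 4) = 1, we get a unique residue mod 132.
    Write x = 7 + 33·t and substitute into x ≡ 3 (mod 4): 33·t ≡ 3 − 7 = -4 (mod 4).
    Reduce coefficients mod 4: 1·t ≡ 0 (mod 4).
    So t ≡ 0 (mod 4).
    Then x = 7 + 33·0 = 7, valid modulo lcm(33, 4) = 132: x ≡ 7 (mod 132).
Verify: 7 mod 3 = 1 ✓, 7 mod 11 = 7 ✓, 7 mod 4 = 3 ✓.

x ≡ 7 (mod 132).


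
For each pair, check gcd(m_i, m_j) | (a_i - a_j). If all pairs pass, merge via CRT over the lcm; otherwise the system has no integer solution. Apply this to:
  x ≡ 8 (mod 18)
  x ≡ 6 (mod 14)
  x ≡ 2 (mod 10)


Moduli 18, 14, 10 are not pairwise coprime, so CRT works modulo lcm(m_i) when all pairwise compatibility conditions hold.
Pairwise compatibility: gcd(m_i, m_j) must divide a_i - a_j for every pair.
Merge one congruence at a time:
  Start: x ≡ 8 (mod 18).
  Combine with x ≡ 6 (mod 14): gcd(18, 14) = 2; 6 - 8 = -2, which IS divisible by 2, so compatible.
    Write x = 8 + 18·t and substitute into x ≡ 6 (mod 14): 18·t ≡ 6 − 8 = -2 (mod 14).
    Divide the congruence (and modulus) by g = 2: 9·t ≡ -1 (mod 7).
    Reduce coefficients mod 7: 2·t ≡ 6 (mod 7).
    The inverse of 2 mod 7 is 4 (since 2·4 = 8 = 1·7 + 1), so t ≡ 4·6 = 24 ≡ 3 (mod 7).
    Then x = 8 + 18·3 = 62, valid modulo lcm(18, 14) = 126: x ≡ 62 (mod 126).
  Combine with x ≡ 2 (mod 10): gcd(126, 10) = 2; 2 - 62 = -60, which IS divisible by 2, so compatible.
    Write x = 62 + 126·t and substitute into x ≡ 2 (mod 10): 126·t ≡ 2 − 62 = -60 (mod 10).
    Divide the congruence (and modulus) by g = 2: 63·t ≡ -30 (mod 5).
    Reduce coefficients mod 5: 3·t ≡ 0 (mod 5).
    The inverse of 3 mod 5 is 2 (since 3·2 = 6 = 1·5 + 1), so t ≡ 2·0 = 0 ≡ 0 (mod 5).
    Then x = 62 + 126·0 = 62, valid modulo lcm(126, 10) = 630: x ≡ 62 (mod 630).
Verify: 62 mod 18 = 8, 62 mod 14 = 6, 62 mod 10 = 2.

x ≡ 62 (mod 630).


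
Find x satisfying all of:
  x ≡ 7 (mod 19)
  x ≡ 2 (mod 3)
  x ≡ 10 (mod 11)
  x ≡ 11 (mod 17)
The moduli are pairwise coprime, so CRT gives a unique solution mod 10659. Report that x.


Product of moduli M = 19 · 3 · 11 · 17 = 10659.
Merge one congruence at a time:
  Start: x ≡ 7 (mod 19).
  Combine with x ≡ 2 (mod 3); new modulus lcm = 57.
    Write x = 7 + 19·t and substitute into x ≡ 2 (mod 3): 19·t ≡ 2 − 7 = -5 (mod 3).
    Reduce coefficients mod 3: 1·t ≡ 1 (mod 3).
    So t ≡ 1 (mod 3).
    Then x = 7 + 19·1 = 26, valid modulo lcm(19, 3) = 57: x ≡ 26 (mod 57).
  Combine with x ≡ 10 (mod 11); new modulus lcm = 627.
    Write x = 26 + 57·t and substitute into x ≡ 10 (mod 11): 57·t ≡ 10 − 26 = -16 (mod 11).
    Reduce coefficients mod 11: 2·t ≡ 6 (mod 11).
    The inverse of 2 mod 11 is 6 (since 2·6 = 12 = 1·11 + 1), so t ≡ 6·6 = 36 ≡ 3 (mod 11).
    Then x = 26 + 57·3 = 197, valid modulo lcm(57, 11) = 627: x ≡ 197 (mod 627).
  Combine with x ≡ 11 (mod 17); new modulus lcm = 10659.
    Write x = 197 + 627·t and substitute into x ≡ 11 (mod 17): 627·t ≡ 11 − 197 = -186 (mod 17).
    Reduce coefficients mod 17: 15·t ≡ 1 (mod 17).
    The inverse of 15 mod 17 is 8 (since 15·8 = 120 = 7·17 + 1), so t ≡ 8·1 = 8 ≡ 8 (mod 17).
    Then x = 197 + 627·8 = 5213, valid modulo lcm(627, 17) = 10659: x ≡ 5213 (mod 10659).
Verify against each original: 5213 mod 19 = 7, 5213 mod 3 = 2, 5213 mod 11 = 10, 5213 mod 17 = 11.

x ≡ 5213 (mod 10659).


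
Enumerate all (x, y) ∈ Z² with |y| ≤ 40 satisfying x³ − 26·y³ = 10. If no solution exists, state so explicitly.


The equation is x³ - 26y³ = 10. For fixed y, x³ = 26·y³ + 10, so a solution requires the RHS to be a perfect cube.
Strategy: iterate y from -40 to 40, compute RHS = 26·y³ + 10, and check whether it is a (positive or negative) perfect cube.
Check small values of y:
  y = 0: RHS = 10 is not a perfect cube.
  y = 1: RHS = 36 is not a perfect cube.
  y = -1: RHS = -16 is not a perfect cube.
  y = 2: RHS = 218 is not a perfect cube.
  y = -2: RHS = -198 is not a perfect cube.
  y = 3: RHS = 712 is not a perfect cube.
  y = -3: RHS = -692 is not a perfect cube.
Continuing the search up to |y| = 40 finds no solutions either.
No (x, y) in the scanned range satisfies the equation.

No integer solutions with |y| ≤ 40.


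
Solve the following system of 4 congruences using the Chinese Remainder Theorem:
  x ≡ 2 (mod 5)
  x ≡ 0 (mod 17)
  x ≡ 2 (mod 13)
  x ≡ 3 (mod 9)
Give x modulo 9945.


Product of moduli M = 5 · 17 · 13 · 9 = 9945.
Merge one congruence at a time:
  Start: x ≡ 2 (mod 5).
  Combine with x ≡ 0 (mod 17); new modulus lcm = 85.
    Write x = 2 + 5·t and substitute into x ≡ 0 (mod 17): 5·t ≡ 0 − 2 = -2 (mod 17).
    Reduce coefficients mod 17: 5·t ≡ 15 (mod 17).
    The inverse of 5 mod 17 is 7 (since 5·7 = 35 = 2·17 + 1), so t ≡ 7·15 = 105 ≡ 3 (mod 17).
    Then x = 2 + 5·3 = 17, valid modulo lcm(5, 17) = 85: x ≡ 17 (mod 85).
  Combine with x ≡ 2 (mod 13); new modulus lcm = 1105.
    Write x = 17 + 85·t and substitute into x ≡ 2 (mod 13): 85·t ≡ 2 − 17 = -15 (mod 13).
    Reduce coefficients mod 13: 7·t ≡ 11 (mod 13).
    The inverse of 7 mod 13 is 2 (since 7·2 = 14 = 1·13 + 1), so t ≡ 2·11 = 22 ≡ 9 (mod 13).
    Then x = 17 + 85·9 = 782, valid modulo lcm(85, 13) = 1105: x ≡ 782 (mod 1105).
  Combine with x ≡ 3 (mod 9); new modulus lcm = 9945.
    Write x = 782 + 1105·t and substitute into x ≡ 3 (mod 9): 1105·t ≡ 3 − 782 = -779 (mod 9).
    Reduce coefficients mod 9: 7·t ≡ 4 (mod 9).
    The inverse of 7 mod 9 is 4 (since 7·4 = 28 = 3·9 + 1), so t ≡ 4·4 = 16 ≡ 7 (mod 9).
    Then x = 782 + 1105·7 = 8517, valid modulo lcm(1105, 9) = 9945: x ≡ 8517 (mod 9945).
Verify against each original: 8517 mod 5 = 2, 8517 mod 17 = 0, 8517 mod 13 = 2, 8517 mod 9 = 3.

x ≡ 8517 (mod 9945).


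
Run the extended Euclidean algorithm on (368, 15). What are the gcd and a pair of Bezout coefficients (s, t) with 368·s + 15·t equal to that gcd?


Euclidean algorithm on (368, 15) — divide until remainder is 0:
  368 = 24 · 15 + 8
  15 = 1 · 8 + 7
  8 = 1 · 7 + 1
  7 = 7 · 1 + 0
gcd(368, 15) = 1.
Track Bezout coefficients alongside the remainders: start with r₀ = 368 = a·1 + b·0 (s = 1, t = 0) and r₁ = 15 = a·0 + b·1 (s = 0, t = 1); each new remainder r_{k+1} = r_{k-1} − q_k·r_k inherits s_{k+1} = s_{k-1} − q_k·s_k, t_{k+1} = t_{k-1} − q_k·t_k, so r_k = a·s_k + b·t_k at every step:
  q = 24: r = 8, s = 1 − 24·0 = 1, t = 0 − 24·1 = -24  (check: 368·1 + 15·(-24) = 8)
  q = 1: r = 7, s = 0 − 1·1 = -1, t = 1 − 1·(-24) = 25  (check: 368·(-1) + 15·25 = 7)
  q = 1: r = 1, s = 1 − 1·(-1) = 2, t = -24 − 1·25 = -49  (check: 368·2 + 15·(-49) = 1)
The row with r = 1 (the gcd) gives the Bezout coefficients s = 2, t = -49.
Result: 368 · (2) + 15 · (-49) = 1.

gcd(368, 15) = 1; s = 2, t = -49 (check: 368·2 + 15·(-49) = 1).


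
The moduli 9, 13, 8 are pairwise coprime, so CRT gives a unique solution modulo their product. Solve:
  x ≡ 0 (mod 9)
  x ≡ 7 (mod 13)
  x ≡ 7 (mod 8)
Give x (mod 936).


Moduli 9, 13, 8 are pairwise coprime; by CRT there is a unique solution modulo M = 9 · 13 · 8 = 936.
Solve pairwise, accumulating the modulus:
  Start with x ≡ 0 (mod 9).
  Combine with x ≡ 7 (mod 13): since gcd(9, 13) = 1, we get a unique residue mod 117.
    Write x = 0 + 9·t and substitute into x ≡ 7 (mod 13): 9·t ≡ 7 − 0 = 7 (mod 13).
    The inverse of 9 mod 13 is 3 (since 9·3 = 27 = 2·13 + 1), so t ≡ 3·7 = 21 ≡ 8 (mod 13).
    Then x = 0 + 9·8 = 72, valid modulo lcm(9, 13) = 117: x ≡ 72 (mod 117).
  Combine with x ≡ 7 (mod 8): since gcd(117, 8) = 1, we get a unique residue mod 936.
    Write x = 72 + 117·t and substitute into x ≡ 7 (mod 8): 117·t ≡ 7 − 72 = -65 (mod 8).
    Reduce coefficients mod 8: 5·t ≡ 7 (mod 8).
    The inverse of 5 mod 8 is 5 (since 5·5 = 25 = 3·8 + 1), so t ≡ 5·7 = 35 ≡ 3 (mod 8).
    Then x = 72 + 117·3 = 423, valid modulo lcm(117, 8) = 936: x ≡ 423 (mod 936).
Verify: 423 mod 9 = 0 ✓, 423 mod 13 = 7 ✓, 423 mod 8 = 7 ✓.

x ≡ 423 (mod 936).


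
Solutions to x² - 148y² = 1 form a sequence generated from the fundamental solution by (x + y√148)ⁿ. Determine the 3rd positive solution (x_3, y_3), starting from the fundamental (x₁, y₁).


Step 1: Find the fundamental solution (x₁, y₁) of x² - 148y² = 1.
  Expand √148 as a continued fraction. a₀ = ⌊√148⌋ = 12; iterate m_{k+1} = d_k·a_k − m_k, d_{k+1} = (148 − m_{k+1}²)/d_k, a_{k+1} = ⌊(a₀ + m_{k+1})/d_{k+1}⌋ (starting m₀ = 0, d₀ = 1), with convergents p_k = a_k·p_{k-1} + p_{k-2}, q_k = a_k·q_{k-1} + q_{k-2} (p₋₁ = 1, q₋₁ = 0):
  k = 0: a₀ = 12; p₀/q₀ = 12/1; p₀² − 148·q₀² = 144 − 148 = -4.
  k = 1: m = 12, d = 4, a = ⌊(12 + 12)/4⌋ = 6; p/q = (6·12 + 1)/(6·1 + 0) = 73/6; p² − 148·q² = 5329 − 5328 = 1.
  The first convergent with p² − 148·q² = 1 gives the fundamental solution (x₁, y₁) = (73, 6).
Step 2: Apply the recurrence (x_{n+1}, y_{n+1}) = (x₁x_n + 148y₁y_n, x₁y_n + y₁x_n) repeatedly.
  From (x_1, y_1) = (73, 6): x_2 = 73·73 + 148·6·6 = 10657; y_2 = 73·6 + 6·73 = 876.
  From (x_2, y_2) = (10657, 876): x_3 = 73·10657 + 148·6·876 = 1555849; y_3 = 73·876 + 6·10657 = 127890.
Step 3: Verify x_3² - 148·y_3² = 2420666110801 - 2420666110800 = 1 (should be 1). ✓

(x_1, y_1) = (73, 6); (x_3, y_3) = (1555849, 127890).


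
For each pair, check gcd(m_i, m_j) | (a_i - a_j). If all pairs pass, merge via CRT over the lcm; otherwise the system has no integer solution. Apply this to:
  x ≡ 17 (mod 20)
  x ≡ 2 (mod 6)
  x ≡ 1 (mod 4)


Moduli 20, 6, 4 are not pairwise coprime, so CRT works modulo lcm(m_i) when all pairwise compatibility conditions hold.
Pairwise compatibility: gcd(m_i, m_j) must divide a_i - a_j for every pair.
Merge one congruence at a time:
  Start: x ≡ 17 (mod 20).
  Combine with x ≡ 2 (mod 6): gcd(20, 6) = 2, and 2 - 17 = -15 is NOT divisible by 2.
    ⇒ system is inconsistent (no integer solution).

No solution (the system is inconsistent).


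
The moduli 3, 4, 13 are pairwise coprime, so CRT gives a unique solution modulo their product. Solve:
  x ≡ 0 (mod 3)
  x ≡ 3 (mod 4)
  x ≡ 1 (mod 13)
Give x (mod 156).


Moduli 3, 4, 13 are pairwise coprime; by CRT there is a unique solution modulo M = 3 · 4 · 13 = 156.
Solve pairwise, accumulating the modulus:
  Start with x ≡ 0 (mod 3).
  Combine with x ≡ 3 (mod 4): since gcd(3, 4) = 1, we get a unique residue mod 12.
    Write x = 0 + 3·t and substitute into x ≡ 3 (mod 4): 3·t ≡ 3 − 0 = 3 (mod 4).
    The inverse of 3 mod 4 is 3 (since 3·3 = 9 = 2·4 + 1), so t ≡ 3·3 = 9 ≡ 1 (mod 4).
    Then x = 0 + 3·1 = 3, valid modulo lcm(3, 4) = 12: x ≡ 3 (mod 12).
  Combine with x ≡ 1 (mod 13): since gcd(12, 13) = 1, we get a unique residue mod 156.
    Write x = 3 + 12·t and substitute into x ≡ 1 (mod 13): 12·t ≡ 1 − 3 = -2 (mod 13).
    Reduce coefficients mod 13: 12·t ≡ 11 (mod 13).
    The inverse of 12 mod 13 is 12 (since 12·12 = 144 = 11·13 + 1), so t ≡ 12·11 = 132 ≡ 2 (mod 13).
    Then x = 3 + 12·2 = 27, valid modulo lcm(12, 13) = 156: x ≡ 27 (mod 156).
Verify: 27 mod 3 = 0 ✓, 27 mod 4 = 3 ✓, 27 mod 13 = 1 ✓.

x ≡ 27 (mod 156).


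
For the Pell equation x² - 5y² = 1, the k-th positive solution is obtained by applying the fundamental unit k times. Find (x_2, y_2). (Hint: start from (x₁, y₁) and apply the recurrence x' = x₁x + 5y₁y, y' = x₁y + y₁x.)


Step 1: Find the fundamental solution (x₁, y₁) of x² - 5y² = 1.
  Expand √5 as a continued fraction. a₀ = ⌊√5⌋ = 2; iterate m_{k+1} = d_k·a_k − m_k, d_{k+1} = (5 − m_{k+1}²)/d_k, a_{k+1} = ⌊(a₀ + m_{k+1})/d_{k+1}⌋ (starting m₀ = 0, d₀ = 1), with convergents p_k = a_k·p_{k-1} + p_{k-2}, q_k = a_k·q_{k-1} + q_{k-2} (p₋₁ = 1, q₋₁ = 0):
  k = 0: a₀ = 2; p₀/q₀ = 2/1; p₀² − 5·q₀² = 4 − 5 = -1.
  k = 1: m = 2, d = 1, a = ⌊(2 + 2)/1⌋ = 4; p/q = (4·2 + 1)/(4·1 + 0) = 9/4; p² − 5·q² = 81 − 80 = 1.
  The first convergent with p² − 5·q² = 1 gives the fundamental solution (x₁, y₁) = (9, 4).
Step 2: Apply the recurrence (x_{n+1}, y_{n+1}) = (x₁x_n + 5y₁y_n, x₁y_n + y₁x_n) repeatedly.
  From (x_1, y_1) = (9, 4): x_2 = 9·9 + 5·4·4 = 161; y_2 = 9·4 + 4·9 = 72.
Step 3: Verify x_2² - 5·y_2² = 25921 - 25920 = 1 (should be 1). ✓

(x_1, y_1) = (9, 4); (x_2, y_2) = (161, 72).


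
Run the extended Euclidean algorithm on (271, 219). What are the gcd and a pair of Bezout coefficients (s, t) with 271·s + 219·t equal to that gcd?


Euclidean algorithm on (271, 219) — divide until remainder is 0:
  271 = 1 · 219 + 52
  219 = 4 · 52 + 11
  52 = 4 · 11 + 8
  11 = 1 · 8 + 3
  8 = 2 · 3 + 2
  3 = 1 · 2 + 1
  2 = 2 · 1 + 0
gcd(271, 219) = 1.
Track Bezout coefficients alongside the remainders: start with r₀ = 271 = a·1 + b·0 (s = 1, t = 0) and r₁ = 219 = a·0 + b·1 (s = 0, t = 1); each new remainder r_{k+1} = r_{k-1} − q_k·r_k inherits s_{k+1} = s_{k-1} − q_k·s_k, t_{k+1} = t_{k-1} − q_k·t_k, so r_k = a·s_k + b·t_k at every step:
  q = 1: r = 52, s = 1 − 1·0 = 1, t = 0 − 1·1 = -1  (check: 271·1 + 219·(-1) = 52)
  q = 4: r = 11, s = 0 − 4·1 = -4, t = 1 − 4·(-1) = 5  (check: 271·(-4) + 219·5 = 11)
  q = 4: r = 8, s = 1 − 4·(-4) = 17, t = -1 − 4·5 = -21  (check: 271·17 + 219·(-21) = 8)
  q = 1: r = 3, s = -4 − 1·17 = -21, t = 5 − 1·(-21) = 26  (check: 271·(-21) + 219·26 = 3)
  q = 2: r = 2, s = 17 − 2·(-21) = 59, t = -21 − 2·26 = -73  (check: 271·59 + 219·(-73) = 2)
  q = 1: r = 1, s = -21 − 1·59 = -80, t = 26 − 1·(-73) = 99  (check: 271·(-80) + 219·99 = 1)
The row with r = 1 (the gcd) gives the Bezout coefficients s = -80, t = 99.
Result: 271 · (-80) + 219 · (99) = 1.

gcd(271, 219) = 1; s = -80, t = 99 (check: 271·(-80) + 219·99 = 1).


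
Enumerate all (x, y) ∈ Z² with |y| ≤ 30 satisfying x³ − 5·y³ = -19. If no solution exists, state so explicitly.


The equation is x³ - 5y³ = -19. For fixed y, x³ = 5·y³ − 19, so a solution requires the RHS to be a perfect cube.
Strategy: iterate y from -30 to 30, compute RHS = 5·y³ − 19, and check whether it is a (positive or negative) perfect cube.
Check small values of y:
  y = 0: RHS = -19 is not a perfect cube.
  y = 1: RHS = -14 is not a perfect cube.
  y = -1: RHS = -24 is not a perfect cube.
  y = 2: RHS = 21 is not a perfect cube.
  y = -2: RHS = -59 is not a perfect cube.
  y = 3: RHS = 116 is not a perfect cube.
  y = -3: RHS = -154 is not a perfect cube.
Continuing the search up to |y| = 30 finds no solutions either.
No (x, y) in the scanned range satisfies the equation.

No integer solutions with |y| ≤ 30.


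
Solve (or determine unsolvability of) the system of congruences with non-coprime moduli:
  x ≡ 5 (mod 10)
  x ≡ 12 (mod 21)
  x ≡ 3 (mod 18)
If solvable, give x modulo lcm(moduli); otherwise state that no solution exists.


Moduli 10, 21, 18 are not pairwise coprime, so CRT works modulo lcm(m_i) when all pairwise compatibility conditions hold.
Pairwise compatibility: gcd(m_i, m_j) must divide a_i - a_j for every pair.
Merge one congruence at a time:
  Start: x ≡ 5 (mod 10).
  Combine with x ≡ 12 (mod 21): gcd(10, 21) = 1; 12 - 5 = 7, which IS divisible by 1, so compatible.
    Write x = 5 + 10·t and substitute into x ≡ 12 (mod 21): 10·t ≡ 12 − 5 = 7 (mod 21).
    The inverse of 10 mod 21 is 19 (since 10·19 = 190 = 9·21 + 1), so t ≡ 19·7 = 133 ≡ 7 (mod 21).
    Then x = 5 + 10·7 = 75, valid modulo lcm(10, 21) = 210: x ≡ 75 (mod 210).
  Combine with x ≡ 3 (mod 18): gcd(210, 18) = 6; 3 - 75 = -72, which IS divisible by 6, so compatible.
    Write x = 75 + 210·t and substitute into x ≡ 3 (mod 18): 210·t ≡ 3 − 75 = -72 (mod 18).
    Divide the congruence (and modulus) by g = 6: 35·t ≡ -12 (mod 3).
    Reduce coefficients mod 3: 2·t ≡ 0 (mod 3).
    The inverse of 2 mod 3 is 2 (since 2·2 = 4 = 1·3 + 1), so t ≡ 2·0 = 0 ≡ 0 (mod 3).
    Then x = 75 + 210·0 = 75, valid modulo lcm(210, 18) = 630: x ≡ 75 (mod 630).
Verify: 75 mod 10 = 5, 75 mod 21 = 12, 75 mod 18 = 3.

x ≡ 75 (mod 630).
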